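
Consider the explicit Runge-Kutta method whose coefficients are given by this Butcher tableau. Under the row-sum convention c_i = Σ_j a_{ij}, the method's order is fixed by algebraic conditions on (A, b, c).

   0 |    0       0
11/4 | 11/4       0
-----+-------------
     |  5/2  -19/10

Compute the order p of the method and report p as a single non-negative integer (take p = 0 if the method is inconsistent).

0

b = (5/2, -19/10)
c = (0, 11/4)
Σ b_i: 5/2·1 + (-19/10)·1 = 3/5 ≠ 1 ⇒ order 0.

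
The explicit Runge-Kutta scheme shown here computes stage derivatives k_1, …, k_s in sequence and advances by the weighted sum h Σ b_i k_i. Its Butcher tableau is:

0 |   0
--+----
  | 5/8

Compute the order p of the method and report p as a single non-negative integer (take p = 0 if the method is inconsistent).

0

b = (5/8)
c = (0)
Σ b_i: 5/8·1 = 5/8 ≠ 1 ⇒ order 0.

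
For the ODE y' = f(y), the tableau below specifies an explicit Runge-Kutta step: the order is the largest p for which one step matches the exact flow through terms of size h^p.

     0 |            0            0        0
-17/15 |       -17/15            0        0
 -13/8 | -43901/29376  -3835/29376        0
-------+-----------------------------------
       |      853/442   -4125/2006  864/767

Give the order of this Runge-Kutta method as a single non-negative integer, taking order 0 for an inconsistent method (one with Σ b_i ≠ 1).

3

b = (853/442, -4125/2006, 864/767)
c = (0, -17/15, -13/8)
Ac = (0, 0, 767/5184)
Σ b_i: 853/442·1 + (-4125/2006)·1 + 864/767·1 = 1 ✓
b·c: (-4125/2006)·(-17/15) + 864/767·(-13/8) = 1/2 ✓
b·c²: (-4125/2006)·289/225 + 864/767·169/64 = 1/3 ✓
b·Ac: 864/767·767/5184 = 1/6 ✓; 3 stages ⇒ order 3.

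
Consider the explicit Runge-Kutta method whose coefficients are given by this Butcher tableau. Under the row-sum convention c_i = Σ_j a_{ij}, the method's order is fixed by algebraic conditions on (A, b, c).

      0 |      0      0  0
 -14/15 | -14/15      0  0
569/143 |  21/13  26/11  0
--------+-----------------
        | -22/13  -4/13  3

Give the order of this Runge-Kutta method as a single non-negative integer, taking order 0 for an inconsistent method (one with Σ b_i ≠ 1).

1

b = (-22/13, -4/13, 3)
c = (0, -14/15, 569/143)
Ac = (0, 0, -364/165)
Σ b_i: (-22/13)·1 + (-4/13)·1 + 3·1 = 1 ✓
b·c: (-4/13)·(-14/15) + 3·569/143 = 2017/165 ≠ 1/2 ⇒ order 1.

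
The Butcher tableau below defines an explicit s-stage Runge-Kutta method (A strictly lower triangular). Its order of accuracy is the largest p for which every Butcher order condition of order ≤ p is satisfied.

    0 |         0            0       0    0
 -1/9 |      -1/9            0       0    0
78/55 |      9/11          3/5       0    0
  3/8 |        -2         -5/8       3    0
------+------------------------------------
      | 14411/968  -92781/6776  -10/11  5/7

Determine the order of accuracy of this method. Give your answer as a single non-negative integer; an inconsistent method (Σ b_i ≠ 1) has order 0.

2

b = (14411/968, -92781/6776, -10/11, 5/7)
c = (0, -1/9, 78/55, 3/8)
Ac = (0, 0, -1/15, 17123/3960)
Σ b_i: 14411/968·1 + (-92781/6776)·1 + (-10/11)·1 + 5/7·1 = 1 ✓
b·c: (-92781/6776)·(-1/9) + (-10/11)·78/55 + 5/7·3/8 = 1/2 ✓
b·c²: (-92781/6776)·1/81 + (-10/11)·6084/3025 + 5/7·9/64 = -7271723/3833280 ≠ 1/3 ⇒ order 2.
b·Ac: (-10/11)·(-1/15) + 5/7·17123/3960 = 17459/5544 ≠ 1/6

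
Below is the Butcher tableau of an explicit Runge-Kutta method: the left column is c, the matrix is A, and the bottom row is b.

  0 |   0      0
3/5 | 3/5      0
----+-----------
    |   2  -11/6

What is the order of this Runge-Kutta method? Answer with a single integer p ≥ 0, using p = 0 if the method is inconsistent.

b = (2, -11/6)
c = (0, 3/5)
Σ b_i: 2·1 + (-11/6)·1 = 1/6 ≠ 1 ⇒ order 0.

0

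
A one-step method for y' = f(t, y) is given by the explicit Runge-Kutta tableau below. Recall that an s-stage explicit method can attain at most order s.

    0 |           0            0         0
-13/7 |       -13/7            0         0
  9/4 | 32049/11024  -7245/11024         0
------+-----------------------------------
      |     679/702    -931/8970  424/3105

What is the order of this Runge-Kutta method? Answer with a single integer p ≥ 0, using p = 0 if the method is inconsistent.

b = (679/702, -931/8970, 424/3105)
c = (0, -13/7, 9/4)
Ac = (0, 0, 1035/848)
Σ b_i: 679/702·1 + (-931/8970)·1 + 424/3105·1 = 1 ✓
b·c: (-931/8970)·(-13/7) + 424/3105·9/4 = 1/2 ✓
b·c²: (-931/8970)·169/49 + 424/3105·81/16 = 1/3 ✓
b·Ac: 424/3105·1035/848 = 1/6 ✓; 3 stages ⇒ order 3.

3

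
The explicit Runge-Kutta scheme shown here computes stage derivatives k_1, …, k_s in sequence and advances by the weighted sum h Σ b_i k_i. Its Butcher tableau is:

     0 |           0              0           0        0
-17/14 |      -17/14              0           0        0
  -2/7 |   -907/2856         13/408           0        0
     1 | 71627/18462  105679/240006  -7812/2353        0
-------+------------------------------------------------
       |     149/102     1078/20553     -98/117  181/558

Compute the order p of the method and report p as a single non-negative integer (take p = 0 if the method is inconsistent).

4

b = (149/102, 1078/20553, -98/117, 181/558)
c = (0, -17/14, -2/7, 1)
Ac = (0, 0, -13/336, 899/2172)
Σ b_i: 149/102·1 + 1078/20553·1 + (-98/117)·1 + 181/558·1 = 1 ✓
b·c: 1078/20553·(-17/14) + (-98/117)·(-2/7) + 181/558·1 = 1/2 ✓
b·c²: 1078/20553·289/196 + (-98/117)·4/49 + 181/558·1 = 1/3 ✓
b·Ac: (-98/117)·(-13/336) + 181/558·899/2172 = 1/6 ✓
b·c³: 1078/20553·(-4913/2744) + (-98/117)·(-8/343) + 181/558·1 = 1/4 ✓
b·(c∘Ac): (-98/117)·13/1176 + 181/558·899/2172 = 1/8 ✓
b·Ac²: (-98/117)·221/4704 + 181/558·1643/4344 = 1/12 ✓
b·A²c: 181/558·93/724 = 1/24 ✓; 4 stages ⇒ order 4.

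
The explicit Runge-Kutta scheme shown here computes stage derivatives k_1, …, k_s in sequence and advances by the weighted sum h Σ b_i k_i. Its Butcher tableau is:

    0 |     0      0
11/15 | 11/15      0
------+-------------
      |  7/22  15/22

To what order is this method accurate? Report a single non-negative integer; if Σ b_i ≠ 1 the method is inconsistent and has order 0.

2

b = (7/22, 15/22)
c = (0, 11/15)
Σ b_i: 7/22·1 + 15/22·1 = 1 ✓
b·c: 15/22·11/15 = 1/2 ✓; 2 stages ⇒ order 2.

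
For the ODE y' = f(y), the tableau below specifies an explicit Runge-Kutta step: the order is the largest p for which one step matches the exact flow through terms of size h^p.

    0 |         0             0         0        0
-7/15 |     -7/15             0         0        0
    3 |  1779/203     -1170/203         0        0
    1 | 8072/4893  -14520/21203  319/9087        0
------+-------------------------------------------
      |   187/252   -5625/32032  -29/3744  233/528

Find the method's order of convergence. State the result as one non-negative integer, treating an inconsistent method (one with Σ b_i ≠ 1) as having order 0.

4

b = (187/252, -5625/32032, -29/3744, 233/528)
c = (0, -7/15, 3, 1)
Ac = (0, 0, 78/29, 99/233)
Σ b_i: 187/252·1 + (-5625/32032)·1 + (-29/3744)·1 + 233/528·1 = 1 ✓
b·c: (-5625/32032)·(-7/15) + (-29/3744)·3 + 233/528·1 = 1/2 ✓
b·c²: (-5625/32032)·49/225 + (-29/3744)·9 + 233/528·1 = 1/3 ✓
b·Ac: (-29/3744)·78/29 + 233/528·99/233 = 1/6 ✓
b·c³: (-5625/32032)·(-343/3375) + (-29/3744)·27 + 233/528·1 = 1/4 ✓
b·(c∘Ac): (-29/3744)·234/29 + 233/528·99/233 = 1/8 ✓
b·Ac²: (-29/3744)·(-182/145) + 233/528·583/3495 = 1/12 ✓
b·A²c: 233/528·22/233 = 1/24 ✓; 4 stages ⇒ order 4.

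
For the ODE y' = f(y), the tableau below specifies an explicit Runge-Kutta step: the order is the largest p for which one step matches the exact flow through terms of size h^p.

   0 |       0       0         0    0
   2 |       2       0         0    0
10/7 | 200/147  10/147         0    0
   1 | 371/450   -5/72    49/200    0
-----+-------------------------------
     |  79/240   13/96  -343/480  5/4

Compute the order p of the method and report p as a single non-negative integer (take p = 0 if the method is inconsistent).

b = (79/240, 13/96, -343/480, 5/4)
c = (0, 2, 10/7, 1)
Ac = (0, 0, 20/147, 19/90)
Σ b_i: 79/240·1 + 13/96·1 + (-343/480)·1 + 5/4·1 = 1 ✓
b·c: 13/96·2 + (-343/480)·10/7 + 5/4·1 = 1/2 ✓
b·c²: 13/96·4 + (-343/480)·100/49 + 5/4·1 = 1/3 ✓
b·Ac: (-343/480)·20/147 + 5/4·19/90 = 1/6 ✓
b·c³: 13/96·8 + (-343/480)·1000/343 + 5/4·1 = 1/4 ✓
b·(c∘Ac): (-343/480)·200/1029 + 5/4·19/90 = 1/8 ✓
b·Ac²: (-343/480)·40/147 + 5/4·2/9 = 1/12 ✓
b·A²c: 5/4·1/30 = 1/24 ✓; 4 stages ⇒ order 4.

4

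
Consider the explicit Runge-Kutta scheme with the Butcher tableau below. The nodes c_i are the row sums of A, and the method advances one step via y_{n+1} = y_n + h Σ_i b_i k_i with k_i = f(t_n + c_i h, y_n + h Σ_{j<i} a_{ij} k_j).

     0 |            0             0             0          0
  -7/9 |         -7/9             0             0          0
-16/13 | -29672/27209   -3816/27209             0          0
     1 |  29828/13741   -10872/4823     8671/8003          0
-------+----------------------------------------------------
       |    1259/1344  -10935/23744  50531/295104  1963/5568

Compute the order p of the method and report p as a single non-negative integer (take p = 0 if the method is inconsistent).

4

b = (1259/1344, -10935/23744, 50531/295104, 1963/5568)
c = (0, -7/9, -16/13, 1)
Ac = (0, 0, 424/3887, 824/1963)
Σ b_i: 1259/1344·1 + (-10935/23744)·1 + 50531/295104·1 + 1963/5568·1 = 1 ✓
b·c: (-10935/23744)·(-7/9) + 50531/295104·(-16/13) + 1963/5568·1 = 1/2 ✓
b·c²: (-10935/23744)·49/81 + 50531/295104·256/169 + 1963/5568·1 = 1/3 ✓
b·Ac: 50531/295104·424/3887 + 1963/5568·824/1963 = 1/6 ✓
b·c³: (-10935/23744)·(-343/729) + 50531/295104·(-4096/2197) + 1963/5568·1 = 1/4 ✓
b·(c∘Ac): 50531/295104·(-6784/50531) + 1963/5568·824/1963 = 1/8 ✓
b·Ac²: 50531/295104·(-2968/34983) + 1963/5568·4904/17667 = 1/12 ✓
b·A²c: 1963/5568·232/1963 = 1/24 ✓; 4 stages ⇒ order 4.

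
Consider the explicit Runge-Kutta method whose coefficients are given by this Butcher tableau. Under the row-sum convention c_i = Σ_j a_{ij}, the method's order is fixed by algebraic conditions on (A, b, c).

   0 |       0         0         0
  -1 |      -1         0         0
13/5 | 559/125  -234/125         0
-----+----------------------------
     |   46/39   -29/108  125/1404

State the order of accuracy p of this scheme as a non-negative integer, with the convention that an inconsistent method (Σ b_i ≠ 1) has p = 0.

3

b = (46/39, -29/108, 125/1404)
c = (0, -1, 13/5)
Ac = (0, 0, 234/125)
Σ b_i: 46/39·1 + (-29/108)·1 + 125/1404·1 = 1 ✓
b·c: (-29/108)·(-1) + 125/1404·13/5 = 1/2 ✓
b·c²: (-29/108)·1 + 125/1404·169/25 = 1/3 ✓
b·Ac: 125/1404·234/125 = 1/6 ✓; 3 stages ⇒ order 3.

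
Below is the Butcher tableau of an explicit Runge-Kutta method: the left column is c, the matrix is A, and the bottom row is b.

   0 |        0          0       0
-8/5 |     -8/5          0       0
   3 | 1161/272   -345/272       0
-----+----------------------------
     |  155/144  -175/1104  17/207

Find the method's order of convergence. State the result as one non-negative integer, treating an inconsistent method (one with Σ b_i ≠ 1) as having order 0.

3

b = (155/144, -175/1104, 17/207)
c = (0, -8/5, 3)
Ac = (0, 0, 69/34)
Σ b_i: 155/144·1 + (-175/1104)·1 + 17/207·1 = 1 ✓
b·c: (-175/1104)·(-8/5) + 17/207·3 = 1/2 ✓
b·c²: (-175/1104)·64/25 + 17/207·9 = 1/3 ✓
b·Ac: 17/207·69/34 = 1/6 ✓; 3 stages ⇒ order 3.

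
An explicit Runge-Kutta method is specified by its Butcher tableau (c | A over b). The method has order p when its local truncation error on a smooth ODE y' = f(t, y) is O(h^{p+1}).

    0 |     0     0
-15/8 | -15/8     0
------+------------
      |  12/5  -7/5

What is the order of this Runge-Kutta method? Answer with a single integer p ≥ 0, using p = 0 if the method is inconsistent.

1

b = (12/5, -7/5)
c = (0, -15/8)
Σ b_i: 12/5·1 + (-7/5)·1 = 1 ✓
b·c: (-7/5)·(-15/8) = 21/8 ≠ 1/2 ⇒ order 1.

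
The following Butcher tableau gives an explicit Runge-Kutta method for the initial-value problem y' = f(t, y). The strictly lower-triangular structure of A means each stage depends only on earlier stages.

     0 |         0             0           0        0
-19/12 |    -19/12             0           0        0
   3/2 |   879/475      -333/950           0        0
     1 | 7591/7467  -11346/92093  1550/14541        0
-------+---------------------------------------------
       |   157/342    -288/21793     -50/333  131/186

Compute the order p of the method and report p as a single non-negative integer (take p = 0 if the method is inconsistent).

b = (157/342, -288/21793, -50/333, 131/186)
c = (0, -19/12, 3/2, 1)
Ac = (0, 0, 111/200, 93/262)
Σ b_i: 157/342·1 + (-288/21793)·1 + (-50/333)·1 + 131/186·1 = 1 ✓
b·c: (-288/21793)·(-19/12) + (-50/333)·3/2 + 131/186·1 = 1/2 ✓
b·c²: (-288/21793)·361/144 + (-50/333)·9/4 + 131/186·1 = 1/3 ✓
b·Ac: (-50/333)·111/200 + 131/186·93/262 = 1/6 ✓
b·c³: (-288/21793)·(-6859/1728) + (-50/333)·27/8 + 131/186·1 = 1/4 ✓
b·(c∘Ac): (-50/333)·333/400 + 131/186·93/262 = 1/8 ✓
b·Ac²: (-50/333)·(-703/800) + 131/186·(-217/3144) = 1/12 ✓
b·A²c: 131/186·31/524 = 1/24 ✓; 4 stages ⇒ order 4.

4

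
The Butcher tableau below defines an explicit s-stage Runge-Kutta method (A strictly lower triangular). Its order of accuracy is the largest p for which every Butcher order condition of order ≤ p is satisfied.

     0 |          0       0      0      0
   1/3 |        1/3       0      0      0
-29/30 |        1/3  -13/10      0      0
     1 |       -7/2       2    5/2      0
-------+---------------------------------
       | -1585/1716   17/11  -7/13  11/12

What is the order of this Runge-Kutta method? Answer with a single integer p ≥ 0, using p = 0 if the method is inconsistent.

b = (-1585/1716, 17/11, -7/13, 11/12)
c = (0, 1/3, -29/30, 1)
Ac = (0, 0, -13/30, -7/4)
Σ b_i: (-1585/1716)·1 + 17/11·1 + (-7/13)·1 + 11/12·1 = 1 ✓
b·c: 17/11·1/3 + (-7/13)·(-29/30) + 11/12·1 = 16751/8580 ≠ 1/2 ⇒ order 1.

1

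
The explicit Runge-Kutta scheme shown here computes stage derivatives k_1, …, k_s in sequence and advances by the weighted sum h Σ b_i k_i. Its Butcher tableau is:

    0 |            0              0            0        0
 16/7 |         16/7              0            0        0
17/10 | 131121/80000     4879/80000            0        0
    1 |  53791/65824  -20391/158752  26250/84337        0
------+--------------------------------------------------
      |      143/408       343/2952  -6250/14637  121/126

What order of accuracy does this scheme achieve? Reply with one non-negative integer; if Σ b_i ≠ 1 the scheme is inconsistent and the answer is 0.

4

b = (143/408, 343/2952, -6250/14637, 121/126)
c = (0, 16/7, 17/10, 1)
Ac = (0, 0, 697/5000, 57/242)
Σ b_i: 143/408·1 + 343/2952·1 + (-6250/14637)·1 + 121/126·1 = 1 ✓
b·c: 343/2952·16/7 + (-6250/14637)·17/10 + 121/126·1 = 1/2 ✓
b·c²: 343/2952·256/49 + (-6250/14637)·289/100 + 121/126·1 = 1/3 ✓
b·Ac: (-6250/14637)·697/5000 + 121/126·57/242 = 1/6 ✓
b·c³: 343/2952·4096/343 + (-6250/14637)·4913/1000 + 121/126·1 = 1/4 ✓
b·(c∘Ac): (-6250/14637)·11849/50000 + 121/126·57/242 = 1/8 ✓
b·Ac²: (-6250/14637)·1394/4375 + 121/126·387/1694 = 1/12 ✓
b·A²c: 121/126·21/484 = 1/24 ✓; 4 stages ⇒ order 4.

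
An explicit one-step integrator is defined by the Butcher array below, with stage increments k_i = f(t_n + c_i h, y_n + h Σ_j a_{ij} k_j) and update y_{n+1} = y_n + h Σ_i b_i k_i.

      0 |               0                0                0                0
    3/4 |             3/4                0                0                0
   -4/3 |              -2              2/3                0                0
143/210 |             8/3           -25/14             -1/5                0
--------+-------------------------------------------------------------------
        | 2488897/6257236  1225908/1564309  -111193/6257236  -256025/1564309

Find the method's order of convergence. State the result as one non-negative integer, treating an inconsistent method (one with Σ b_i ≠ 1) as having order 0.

b = (2488897/6257236, 1225908/1564309, -111193/6257236, -256025/1564309)
c = (0, 3/4, -4/3, 143/210)
Ac = (0, 0, 1/2, -901/840)
Σ b_i: 2488897/6257236·1 + 1225908/1564309·1 + (-111193/6257236)·1 + (-256025/1564309)·1 = 1 ✓
b·c: 1225908/1564309·3/4 + (-111193/6257236)·(-4/3) + (-256025/1564309)·143/210 = 1/2 ✓
b·c²: 1225908/1564309·9/16 + (-111193/6257236)·16/9 + (-256025/1564309)·20449/44100 = 1/3 ✓
b·Ac: (-111193/6257236)·1/2 + (-256025/1564309)·(-901/840) = 1/6 ✓
b·c³: 1225908/1564309·27/64 + (-111193/6257236)·(-64/27) + (-256025/1564309)·2924207/9261000 = 2531243803/7884117360 ≠ 1/4 ⇒ order 3.
b·(c∘Ac): (-111193/6257236)·(-2/3) + (-256025/1564309)·(-128843/176400) = 29596819/225260496 ≠ 1/8
b·Ac²: (-111193/6257236)·3/8 + (-256025/1564309)·(-13709/10080) = 24319781/112630248 ≠ 1/12
b·A²c: (-256025/1564309)·(-1/10) = 51205/3128618 ≠ 1/24

3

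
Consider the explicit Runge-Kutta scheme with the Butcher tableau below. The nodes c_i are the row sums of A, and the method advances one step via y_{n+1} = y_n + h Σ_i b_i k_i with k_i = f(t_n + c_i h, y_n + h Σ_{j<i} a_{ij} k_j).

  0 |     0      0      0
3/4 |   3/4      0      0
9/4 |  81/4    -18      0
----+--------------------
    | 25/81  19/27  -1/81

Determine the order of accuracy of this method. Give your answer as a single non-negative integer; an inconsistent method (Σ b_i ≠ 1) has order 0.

3

b = (25/81, 19/27, -1/81)
c = (0, 3/4, 9/4)
Ac = (0, 0, -27/2)
Σ b_i: 25/81·1 + 19/27·1 + (-1/81)·1 = 1 ✓
b·c: 19/27·3/4 + (-1/81)·9/4 = 1/2 ✓
b·c²: 19/27·9/16 + (-1/81)·81/16 = 1/3 ✓
b·Ac: (-1/81)·(-27/2) = 1/6 ✓; 3 stages ⇒ order 3.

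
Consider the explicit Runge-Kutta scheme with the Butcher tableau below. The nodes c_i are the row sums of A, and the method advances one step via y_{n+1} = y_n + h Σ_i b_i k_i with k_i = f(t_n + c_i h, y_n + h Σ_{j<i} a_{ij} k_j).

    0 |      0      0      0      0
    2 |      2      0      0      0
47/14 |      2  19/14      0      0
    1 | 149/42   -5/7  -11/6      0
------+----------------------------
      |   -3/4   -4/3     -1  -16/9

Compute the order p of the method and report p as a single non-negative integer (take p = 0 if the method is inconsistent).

0

b = (-3/4, -4/3, -1, -16/9)
c = (0, 2, 47/14, 1)
Ac = (0, 0, 19/7, -91/12)
Σ b_i: (-3/4)·1 + (-4/3)·1 + (-1)·1 + (-16/9)·1 = -175/36 ≠ 1 ⇒ order 0.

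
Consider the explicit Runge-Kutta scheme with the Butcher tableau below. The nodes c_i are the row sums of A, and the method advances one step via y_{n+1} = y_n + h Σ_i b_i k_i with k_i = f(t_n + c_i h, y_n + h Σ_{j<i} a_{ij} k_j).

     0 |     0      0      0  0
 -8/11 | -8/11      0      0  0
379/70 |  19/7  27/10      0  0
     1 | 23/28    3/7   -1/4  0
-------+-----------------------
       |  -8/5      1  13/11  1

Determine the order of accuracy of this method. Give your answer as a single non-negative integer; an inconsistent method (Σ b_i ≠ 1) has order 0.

0

b = (-8/5, 1, 13/11, 1)
c = (0, -8/11, 379/70, 1)
Ac = (0, 0, -108/55, -5129/3080)
Σ b_i: (-8/5)·1 + 1·1 + 13/11·1 + 1·1 = 87/55 ≠ 1 ⇒ order 0.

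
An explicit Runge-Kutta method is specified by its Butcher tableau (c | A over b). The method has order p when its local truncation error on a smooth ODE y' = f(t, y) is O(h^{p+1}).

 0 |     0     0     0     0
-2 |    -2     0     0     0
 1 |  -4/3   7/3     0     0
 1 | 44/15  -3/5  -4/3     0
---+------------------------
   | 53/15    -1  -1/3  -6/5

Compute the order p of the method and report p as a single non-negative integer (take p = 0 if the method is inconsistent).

b = (53/15, -1, -1/3, -6/5)
c = (0, -2, 1, 1)
Ac = (0, 0, -14/3, -2/15)
Σ b_i: 53/15·1 + (-1)·1 + (-1/3)·1 + (-6/5)·1 = 1 ✓
b·c: (-1)·(-2) + (-1/3)·1 + (-6/5)·1 = 7/15 ≠ 1/2 ⇒ order 1.

1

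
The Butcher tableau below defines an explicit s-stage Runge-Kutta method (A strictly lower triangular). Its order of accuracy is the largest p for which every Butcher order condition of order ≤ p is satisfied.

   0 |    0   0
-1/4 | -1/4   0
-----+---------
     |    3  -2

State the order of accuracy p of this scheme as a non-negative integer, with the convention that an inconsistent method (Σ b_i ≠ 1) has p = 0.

2

b = (3, -2)
c = (0, -1/4)
Σ b_i: 3·1 + (-2)·1 = 1 ✓
b·c: (-2)·(-1/4) = 1/2 ✓; 2 stages ⇒ order 2.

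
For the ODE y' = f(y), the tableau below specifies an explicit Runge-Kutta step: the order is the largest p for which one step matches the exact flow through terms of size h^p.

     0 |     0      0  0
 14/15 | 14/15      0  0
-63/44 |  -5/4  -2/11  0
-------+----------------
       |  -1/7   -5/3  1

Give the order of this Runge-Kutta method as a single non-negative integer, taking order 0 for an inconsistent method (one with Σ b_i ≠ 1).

b = (-1/7, -5/3, 1)
c = (0, 14/15, -63/44)
Ac = (0, 0, -28/165)
Σ b_i: (-1/7)·1 + (-5/3)·1 + 1·1 = -17/21 ≠ 1 ⇒ order 0.

0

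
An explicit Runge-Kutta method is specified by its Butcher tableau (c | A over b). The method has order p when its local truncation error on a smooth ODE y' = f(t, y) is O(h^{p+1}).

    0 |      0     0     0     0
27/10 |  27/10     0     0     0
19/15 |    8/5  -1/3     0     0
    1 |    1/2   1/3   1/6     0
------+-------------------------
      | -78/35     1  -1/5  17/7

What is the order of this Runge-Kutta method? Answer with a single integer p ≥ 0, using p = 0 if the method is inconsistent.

1

b = (-78/35, 1, -1/5, 17/7)
c = (0, 27/10, 19/15, 1)
Ac = (0, 0, -9/10, 10/9)
Σ b_i: (-78/35)·1 + 1·1 + (-1/5)·1 + 17/7·1 = 1 ✓
b·c: 1·27/10 + (-1/5)·19/15 + 17/7·1 = 5119/1050 ≠ 1/2 ⇒ order 1.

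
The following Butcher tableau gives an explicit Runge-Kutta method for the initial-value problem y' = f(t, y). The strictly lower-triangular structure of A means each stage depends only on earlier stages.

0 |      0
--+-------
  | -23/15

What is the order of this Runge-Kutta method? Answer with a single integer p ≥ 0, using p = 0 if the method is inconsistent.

b = (-23/15)
c = (0)
Σ b_i: (-23/15)·1 = -23/15 ≠ 1 ⇒ order 0.

0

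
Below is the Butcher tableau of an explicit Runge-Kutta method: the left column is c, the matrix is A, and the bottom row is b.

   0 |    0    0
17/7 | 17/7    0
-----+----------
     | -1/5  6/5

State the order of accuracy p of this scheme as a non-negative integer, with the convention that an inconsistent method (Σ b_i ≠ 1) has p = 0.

1

b = (-1/5, 6/5)
c = (0, 17/7)
Σ b_i: (-1/5)·1 + 6/5·1 = 1 ✓
b·c: 6/5·17/7 = 102/35 ≠ 1/2 ⇒ order 1.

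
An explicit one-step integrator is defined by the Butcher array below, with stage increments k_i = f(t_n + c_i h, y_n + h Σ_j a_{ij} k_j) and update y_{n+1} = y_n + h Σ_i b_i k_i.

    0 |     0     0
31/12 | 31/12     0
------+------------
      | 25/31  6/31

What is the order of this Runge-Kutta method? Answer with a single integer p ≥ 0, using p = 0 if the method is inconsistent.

b = (25/31, 6/31)
c = (0, 31/12)
Σ b_i: 25/31·1 + 6/31·1 = 1 ✓
b·c: 6/31·31/12 = 1/2 ✓; 2 stages ⇒ order 2.

2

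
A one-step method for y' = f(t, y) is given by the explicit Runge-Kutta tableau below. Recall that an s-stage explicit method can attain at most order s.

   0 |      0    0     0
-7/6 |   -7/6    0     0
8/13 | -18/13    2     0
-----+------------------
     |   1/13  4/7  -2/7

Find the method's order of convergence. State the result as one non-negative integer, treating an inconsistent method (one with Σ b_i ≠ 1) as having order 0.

b = (1/13, 4/7, -2/7)
c = (0, -7/6, 8/13)
Ac = (0, 0, -7/3)
Σ b_i: 1/13·1 + 4/7·1 + (-2/7)·1 = 33/91 ≠ 1 ⇒ order 0.

0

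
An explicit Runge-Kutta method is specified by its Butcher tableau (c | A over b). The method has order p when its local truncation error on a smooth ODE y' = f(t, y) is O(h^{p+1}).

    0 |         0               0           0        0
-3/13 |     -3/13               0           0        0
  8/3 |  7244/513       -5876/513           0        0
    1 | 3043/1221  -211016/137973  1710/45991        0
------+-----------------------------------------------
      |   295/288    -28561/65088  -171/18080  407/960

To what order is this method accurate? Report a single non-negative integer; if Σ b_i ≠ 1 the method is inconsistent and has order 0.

4

b = (295/288, -28561/65088, -171/18080, 407/960)
c = (0, -3/13, 8/3, 1)
Ac = (0, 0, 452/171, 184/407)
Σ b_i: 295/288·1 + (-28561/65088)·1 + (-171/18080)·1 + 407/960·1 = 1 ✓
b·c: (-28561/65088)·(-3/13) + (-171/18080)·8/3 + 407/960·1 = 1/2 ✓
b·c²: (-28561/65088)·9/169 + (-171/18080)·64/9 + 407/960·1 = 1/3 ✓
b·Ac: (-171/18080)·452/171 + 407/960·184/407 = 1/6 ✓
b·c³: (-28561/65088)·(-27/2197) + (-171/18080)·512/27 + 407/960·1 = 1/4 ✓
b·(c∘Ac): (-171/18080)·3616/513 + 407/960·184/407 = 1/8 ✓
b·Ac²: (-171/18080)·(-452/741) + 407/960·88/481 = 1/12 ✓
b·A²c: 407/960·40/407 = 1/24 ✓; 4 stages ⇒ order 4.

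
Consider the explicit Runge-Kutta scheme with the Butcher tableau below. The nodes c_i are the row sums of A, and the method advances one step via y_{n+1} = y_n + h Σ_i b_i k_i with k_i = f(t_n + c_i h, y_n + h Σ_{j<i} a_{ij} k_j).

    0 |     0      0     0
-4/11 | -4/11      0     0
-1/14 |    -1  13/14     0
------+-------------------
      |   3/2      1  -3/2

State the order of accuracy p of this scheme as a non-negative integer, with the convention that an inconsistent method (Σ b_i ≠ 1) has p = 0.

1

b = (3/2, 1, -3/2)
c = (0, -4/11, -1/14)
Ac = (0, 0, -26/77)
Σ b_i: 3/2·1 + 1·1 + (-3/2)·1 = 1 ✓
b·c: 1·(-4/11) + (-3/2)·(-1/14) = -79/308 ≠ 1/2 ⇒ order 1.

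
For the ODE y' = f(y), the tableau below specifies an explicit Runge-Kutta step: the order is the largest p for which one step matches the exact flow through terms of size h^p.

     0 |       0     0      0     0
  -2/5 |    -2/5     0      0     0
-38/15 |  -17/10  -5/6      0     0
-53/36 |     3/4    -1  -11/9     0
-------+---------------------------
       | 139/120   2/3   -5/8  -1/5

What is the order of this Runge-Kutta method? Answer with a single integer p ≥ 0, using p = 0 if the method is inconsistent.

1

b = (139/120, 2/3, -5/8, -1/5)
c = (0, -2/5, -38/15, -53/36)
Ac = (0, 0, 1/3, 472/135)
Σ b_i: 139/120·1 + 2/3·1 + (-5/8)·1 + (-1/5)·1 = 1 ✓
b·c: 2/3·(-2/5) + (-5/8)·(-38/15) + (-1/5)·(-53/36) = 29/18 ≠ 1/2 ⇒ order 1.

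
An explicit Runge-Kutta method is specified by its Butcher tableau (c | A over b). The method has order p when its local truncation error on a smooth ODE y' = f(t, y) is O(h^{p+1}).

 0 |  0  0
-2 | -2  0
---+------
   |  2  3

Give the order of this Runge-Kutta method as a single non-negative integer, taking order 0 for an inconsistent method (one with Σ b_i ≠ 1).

0

b = (2, 3)
c = (0, -2)
Σ b_i: 2·1 + 3·1 = 5 ≠ 1 ⇒ order 0.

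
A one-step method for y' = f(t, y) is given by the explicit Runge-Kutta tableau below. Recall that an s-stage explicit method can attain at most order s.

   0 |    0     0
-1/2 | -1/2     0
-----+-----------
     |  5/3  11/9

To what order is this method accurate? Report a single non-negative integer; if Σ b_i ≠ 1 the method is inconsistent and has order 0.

b = (5/3, 11/9)
c = (0, -1/2)
Σ b_i: 5/3·1 + 11/9·1 = 26/9 ≠ 1 ⇒ order 0.

0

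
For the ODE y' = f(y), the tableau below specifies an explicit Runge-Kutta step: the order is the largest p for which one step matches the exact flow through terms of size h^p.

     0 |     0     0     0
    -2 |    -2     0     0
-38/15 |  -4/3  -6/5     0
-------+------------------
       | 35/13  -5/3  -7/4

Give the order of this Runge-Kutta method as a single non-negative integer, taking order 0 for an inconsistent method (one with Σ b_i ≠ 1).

b = (35/13, -5/3, -7/4)
c = (0, -2, -38/15)
Ac = (0, 0, 12/5)
Σ b_i: 35/13·1 + (-5/3)·1 + (-7/4)·1 = -113/156 ≠ 1 ⇒ order 0.

0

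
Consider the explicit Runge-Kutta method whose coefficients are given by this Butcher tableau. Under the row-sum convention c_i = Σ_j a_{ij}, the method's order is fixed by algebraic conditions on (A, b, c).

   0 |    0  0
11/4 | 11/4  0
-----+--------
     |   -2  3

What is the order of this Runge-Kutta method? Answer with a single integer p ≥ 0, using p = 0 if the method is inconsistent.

b = (-2, 3)
c = (0, 11/4)
Σ b_i: (-2)·1 + 3·1 = 1 ✓
b·c: 3·11/4 = 33/4 ≠ 1/2 ⇒ order 1.

1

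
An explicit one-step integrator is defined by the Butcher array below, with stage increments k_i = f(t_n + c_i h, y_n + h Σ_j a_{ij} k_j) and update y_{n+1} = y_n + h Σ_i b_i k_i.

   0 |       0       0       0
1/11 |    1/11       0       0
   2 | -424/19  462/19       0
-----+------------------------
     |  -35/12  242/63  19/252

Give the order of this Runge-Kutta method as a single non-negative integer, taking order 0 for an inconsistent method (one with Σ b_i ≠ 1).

3

b = (-35/12, 242/63, 19/252)
c = (0, 1/11, 2)
Ac = (0, 0, 42/19)
Σ b_i: (-35/12)·1 + 242/63·1 + 19/252·1 = 1 ✓
b·c: 242/63·1/11 + 19/252·2 = 1/2 ✓
b·c²: 242/63·1/121 + 19/252·4 = 1/3 ✓
b·Ac: 19/252·42/19 = 1/6 ✓; 3 stages ⇒ order 3.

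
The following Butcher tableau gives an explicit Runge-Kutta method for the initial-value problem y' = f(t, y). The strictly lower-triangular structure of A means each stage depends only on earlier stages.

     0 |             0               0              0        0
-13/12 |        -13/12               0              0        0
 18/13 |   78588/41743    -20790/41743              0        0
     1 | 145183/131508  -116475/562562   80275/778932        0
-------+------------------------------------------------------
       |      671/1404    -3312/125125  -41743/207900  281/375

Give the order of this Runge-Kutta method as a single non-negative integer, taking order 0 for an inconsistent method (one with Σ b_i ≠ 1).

4

b = (671/1404, -3312/125125, -41743/207900, 281/375)
c = (0, -13/12, 18/13, 1)
Ac = (0, 0, 3465/6422, 825/2248)
Σ b_i: 671/1404·1 + (-3312/125125)·1 + (-41743/207900)·1 + 281/375·1 = 1 ✓
b·c: (-3312/125125)·(-13/12) + (-41743/207900)·18/13 + 281/375·1 = 1/2 ✓
b·c²: (-3312/125125)·169/144 + (-41743/207900)·324/169 + 281/375·1 = 1/3 ✓
b·Ac: (-41743/207900)·3465/6422 + 281/375·825/2248 = 1/6 ✓
b·c³: (-3312/125125)·(-2197/1728) + (-41743/207900)·5832/2197 + 281/375·1 = 1/4 ✓
b·(c∘Ac): (-41743/207900)·31185/41743 + 281/375·825/2248 = 1/8 ✓
b·Ac²: (-41743/207900)·(-1155/1976) + 281/375·(-1225/26976) = 1/12 ✓
b·A²c: 281/375·125/2248 = 1/24 ✓; 4 stages ⇒ order 4.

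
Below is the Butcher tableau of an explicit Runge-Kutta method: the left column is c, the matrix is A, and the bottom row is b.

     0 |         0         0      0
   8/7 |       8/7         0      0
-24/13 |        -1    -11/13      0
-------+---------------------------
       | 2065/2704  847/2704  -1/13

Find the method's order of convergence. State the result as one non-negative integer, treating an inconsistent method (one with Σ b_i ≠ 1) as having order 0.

b = (2065/2704, 847/2704, -1/13)
c = (0, 8/7, -24/13)
Ac = (0, 0, -88/91)
Σ b_i: 2065/2704·1 + 847/2704·1 + (-1/13)·1 = 1 ✓
b·c: 847/2704·8/7 + (-1/13)·(-24/13) = 1/2 ✓
b·c²: 847/2704·64/49 + (-1/13)·576/169 = 2260/15379 ≠ 1/3 ⇒ order 2.
b·Ac: (-1/13)·(-88/91) = 88/1183 ≠ 1/6

2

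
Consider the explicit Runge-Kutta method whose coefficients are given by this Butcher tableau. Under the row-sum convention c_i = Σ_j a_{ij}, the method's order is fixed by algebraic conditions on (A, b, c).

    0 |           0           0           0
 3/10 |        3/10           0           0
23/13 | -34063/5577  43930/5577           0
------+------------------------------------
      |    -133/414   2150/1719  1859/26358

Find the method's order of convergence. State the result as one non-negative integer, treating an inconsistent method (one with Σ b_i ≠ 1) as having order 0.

b = (-133/414, 2150/1719, 1859/26358)
c = (0, 3/10, 23/13)
Ac = (0, 0, 4393/1859)
Σ b_i: (-133/414)·1 + 2150/1719·1 + 1859/26358·1 = 1 ✓
b·c: 2150/1719·3/10 + 1859/26358·23/13 = 1/2 ✓
b·c²: 2150/1719·9/100 + 1859/26358·529/169 = 1/3 ✓
b·Ac: 1859/26358·4393/1859 = 1/6 ✓; 3 stages ⇒ order 3.

3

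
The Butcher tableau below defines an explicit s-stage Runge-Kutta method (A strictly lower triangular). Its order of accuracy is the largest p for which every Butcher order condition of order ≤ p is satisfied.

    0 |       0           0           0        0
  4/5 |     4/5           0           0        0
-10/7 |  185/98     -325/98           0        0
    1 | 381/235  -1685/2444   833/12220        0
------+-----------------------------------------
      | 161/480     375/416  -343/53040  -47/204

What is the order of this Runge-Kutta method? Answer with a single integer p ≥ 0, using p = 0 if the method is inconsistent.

b = (161/480, 375/416, -343/53040, -47/204)
c = (0, 4/5, -10/7, 1)
Ac = (0, 0, -130/49, -61/94)
Σ b_i: 161/480·1 + 375/416·1 + (-343/53040)·1 + (-47/204)·1 = 1 ✓
b·c: 375/416·4/5 + (-343/53040)·(-10/7) + (-47/204)·1 = 1/2 ✓
b·c²: 375/416·16/25 + (-343/53040)·100/49 + (-47/204)·1 = 1/3 ✓
b·Ac: (-343/53040)·(-130/49) + (-47/204)·(-61/94) = 1/6 ✓
b·c³: 375/416·64/125 + (-343/53040)·(-1000/343) + (-47/204)·1 = 1/4 ✓
b·(c∘Ac): (-343/53040)·1300/343 + (-47/204)·(-61/94) = 1/8 ✓
b·Ac²: (-343/53040)·(-104/49) + (-47/204)·(-71/235) = 1/12 ✓
b·A²c: (-47/204)·(-17/94) = 1/24 ✓; 4 stages ⇒ order 4.

4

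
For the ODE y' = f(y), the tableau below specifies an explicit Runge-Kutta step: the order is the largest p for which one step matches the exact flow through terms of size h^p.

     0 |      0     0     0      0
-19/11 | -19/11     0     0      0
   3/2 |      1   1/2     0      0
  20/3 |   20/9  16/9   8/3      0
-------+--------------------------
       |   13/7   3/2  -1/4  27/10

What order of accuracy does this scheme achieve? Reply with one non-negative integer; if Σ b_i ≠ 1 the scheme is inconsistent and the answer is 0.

b = (13/7, 3/2, -1/4, 27/10)
c = (0, -19/11, 3/2, 20/3)
Ac = (0, 0, -19/22, 92/99)
Σ b_i: 13/7·1 + 3/2·1 + (-1/4)·1 + 27/10·1 = 813/140 ≠ 1 ⇒ order 0.

0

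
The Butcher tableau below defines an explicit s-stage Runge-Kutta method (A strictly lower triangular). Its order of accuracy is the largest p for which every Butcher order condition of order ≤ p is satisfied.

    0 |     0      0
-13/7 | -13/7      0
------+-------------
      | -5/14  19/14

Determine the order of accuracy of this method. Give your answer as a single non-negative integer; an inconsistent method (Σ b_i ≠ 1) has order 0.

1

b = (-5/14, 19/14)
c = (0, -13/7)
Σ b_i: (-5/14)·1 + 19/14·1 = 1 ✓
b·c: 19/14·(-13/7) = -247/98 ≠ 1/2 ⇒ order 1.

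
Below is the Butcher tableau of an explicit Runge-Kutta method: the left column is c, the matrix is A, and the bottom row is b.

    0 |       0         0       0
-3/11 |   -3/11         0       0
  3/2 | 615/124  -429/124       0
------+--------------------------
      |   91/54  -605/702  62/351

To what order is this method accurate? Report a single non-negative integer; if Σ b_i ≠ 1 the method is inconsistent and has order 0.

3

b = (91/54, -605/702, 62/351)
c = (0, -3/11, 3/2)
Ac = (0, 0, 117/124)
Σ b_i: 91/54·1 + (-605/702)·1 + 62/351·1 = 1 ✓
b·c: (-605/702)·(-3/11) + 62/351·3/2 = 1/2 ✓
b·c²: (-605/702)·9/121 + 62/351·9/4 = 1/3 ✓
b·Ac: 62/351·117/124 = 1/6 ✓; 3 stages ⇒ order 3.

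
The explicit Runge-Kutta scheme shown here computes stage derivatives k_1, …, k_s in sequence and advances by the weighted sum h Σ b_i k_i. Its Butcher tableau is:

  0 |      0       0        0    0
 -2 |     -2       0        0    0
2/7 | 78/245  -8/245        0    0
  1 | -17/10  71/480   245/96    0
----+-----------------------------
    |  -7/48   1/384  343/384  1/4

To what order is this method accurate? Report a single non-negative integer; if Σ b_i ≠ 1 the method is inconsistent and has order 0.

b = (-7/48, 1/384, 343/384, 1/4)
c = (0, -2, 2/7, 1)
Ac = (0, 0, 16/245, 13/30)
Σ b_i: (-7/48)·1 + 1/384·1 + 343/384·1 + 1/4·1 = 1 ✓
b·c: 1/384·(-2) + 343/384·2/7 + 1/4·1 = 1/2 ✓
b·c²: 1/384·4 + 343/384·4/49 + 1/4·1 = 1/3 ✓
b·Ac: 343/384·16/245 + 1/4·13/30 = 1/6 ✓
b·c³: 1/384·(-8) + 343/384·8/343 + 1/4·1 = 1/4 ✓
b·(c∘Ac): 343/384·32/1715 + 1/4·13/30 = 1/8 ✓
b·Ac²: 343/384·(-32/245) + 1/4·4/5 = 1/12 ✓
b·A²c: 1/4·1/6 = 1/24 ✓; 4 stages ⇒ order 4.

4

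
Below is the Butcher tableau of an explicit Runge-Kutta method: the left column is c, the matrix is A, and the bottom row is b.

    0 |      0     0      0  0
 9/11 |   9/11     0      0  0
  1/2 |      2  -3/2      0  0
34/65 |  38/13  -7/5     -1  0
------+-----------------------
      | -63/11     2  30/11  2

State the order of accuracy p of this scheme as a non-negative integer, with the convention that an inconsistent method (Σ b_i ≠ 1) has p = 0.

b = (-63/11, 2, 30/11, 2)
c = (0, 9/11, 1/2, 34/65)
Ac = (0, 0, -27/22, -181/110)
Σ b_i: (-63/11)·1 + 2·1 + 30/11·1 + 2·1 = 1 ✓
b·c: 2·9/11 + 30/11·1/2 + 2·34/65 = 263/65 ≠ 1/2 ⇒ order 1.

1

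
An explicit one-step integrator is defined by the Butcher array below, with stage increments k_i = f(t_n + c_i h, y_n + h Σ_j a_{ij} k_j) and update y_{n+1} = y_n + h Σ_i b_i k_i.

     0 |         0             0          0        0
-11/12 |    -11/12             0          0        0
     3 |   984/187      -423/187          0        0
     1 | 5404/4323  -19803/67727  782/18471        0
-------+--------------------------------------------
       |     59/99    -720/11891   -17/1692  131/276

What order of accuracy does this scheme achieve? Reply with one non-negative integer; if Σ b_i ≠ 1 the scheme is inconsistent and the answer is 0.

4

b = (59/99, -720/11891, -17/1692, 131/276)
c = (0, -11/12, 3, 1)
Ac = (0, 0, 141/68, 207/524)
Σ b_i: 59/99·1 + (-720/11891)·1 + (-17/1692)·1 + 131/276·1 = 1 ✓
b·c: (-720/11891)·(-11/12) + (-17/1692)·3 + 131/276·1 = 1/2 ✓
b·c²: (-720/11891)·121/144 + (-17/1692)·9 + 131/276·1 = 1/3 ✓
b·Ac: (-17/1692)·141/68 + 131/276·207/524 = 1/6 ✓
b·c³: (-720/11891)·(-1331/1728) + (-17/1692)·27 + 131/276·1 = 1/4 ✓
b·(c∘Ac): (-17/1692)·423/68 + 131/276·207/524 = 1/8 ✓
b·Ac²: (-17/1692)·(-517/272) + 131/276·851/6288 = 1/12 ✓
b·A²c: 131/276·23/262 = 1/24 ✓; 4 stages ⇒ order 4.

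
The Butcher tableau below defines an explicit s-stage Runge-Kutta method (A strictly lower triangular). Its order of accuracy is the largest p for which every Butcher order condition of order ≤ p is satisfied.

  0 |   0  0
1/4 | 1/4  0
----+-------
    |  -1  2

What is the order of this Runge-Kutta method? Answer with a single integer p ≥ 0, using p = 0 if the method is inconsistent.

b = (-1, 2)
c = (0, 1/4)
Σ b_i: (-1)·1 + 2·1 = 1 ✓
b·c: 2·1/4 = 1/2 ✓; 2 stages ⇒ order 2.

2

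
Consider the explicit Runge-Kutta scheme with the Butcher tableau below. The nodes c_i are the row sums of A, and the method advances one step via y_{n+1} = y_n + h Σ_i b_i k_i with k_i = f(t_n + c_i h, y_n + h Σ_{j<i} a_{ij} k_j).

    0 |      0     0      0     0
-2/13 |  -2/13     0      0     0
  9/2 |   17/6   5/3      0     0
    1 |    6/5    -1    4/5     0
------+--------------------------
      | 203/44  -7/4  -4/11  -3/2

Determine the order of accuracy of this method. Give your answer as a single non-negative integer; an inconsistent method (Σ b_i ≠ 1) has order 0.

b = (203/44, -7/4, -4/11, -3/2)
c = (0, -2/13, 9/2, 1)
Ac = (0, 0, -10/39, 244/65)
Σ b_i: 203/44·1 + (-7/4)·1 + (-4/11)·1 + (-3/2)·1 = 1 ✓
b·c: (-7/4)·(-2/13) + (-4/11)·9/2 + (-3/2)·1 = -410/143 ≠ 1/2 ⇒ order 1.

1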